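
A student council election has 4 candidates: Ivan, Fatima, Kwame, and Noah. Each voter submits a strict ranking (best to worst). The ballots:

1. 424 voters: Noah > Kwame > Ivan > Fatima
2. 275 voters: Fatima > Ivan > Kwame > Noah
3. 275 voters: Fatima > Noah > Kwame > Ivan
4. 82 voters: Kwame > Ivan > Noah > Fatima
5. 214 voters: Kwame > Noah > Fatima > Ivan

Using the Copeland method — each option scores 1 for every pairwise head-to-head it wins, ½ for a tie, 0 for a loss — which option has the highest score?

Noah

Ivan: loses to Fatima, Kwame, and Noah → score 0.
Fatima: beats Ivan; loses to Kwame and Noah → score 1.
Kwame: beats Ivan and Fatima; loses to Noah → score 2.
Noah: beats Ivan, Fatima, and Kwame → score 3.
Noah has the best pairwise record.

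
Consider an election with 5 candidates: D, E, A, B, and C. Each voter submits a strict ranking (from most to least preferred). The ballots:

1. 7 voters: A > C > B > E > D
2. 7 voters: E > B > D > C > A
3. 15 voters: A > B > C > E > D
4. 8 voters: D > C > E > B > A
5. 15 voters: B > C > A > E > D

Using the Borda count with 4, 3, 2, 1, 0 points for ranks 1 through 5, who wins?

D: 7·0 + 7·2 + 15·0 + 8·4 + 15·0 = 46
E: 7·1 + 7·4 + 15·1 + 8·2 + 15·1 = 81
A: 7·4 + 7·0 + 15·4 + 8·0 + 15·2 = 118
B: 7·2 + 7·3 + 15·3 + 8·1 + 15·4 = 148
C: 7·3 + 7·1 + 15·2 + 8·3 + 15·3 = 127
B has the highest Borda score (148).

B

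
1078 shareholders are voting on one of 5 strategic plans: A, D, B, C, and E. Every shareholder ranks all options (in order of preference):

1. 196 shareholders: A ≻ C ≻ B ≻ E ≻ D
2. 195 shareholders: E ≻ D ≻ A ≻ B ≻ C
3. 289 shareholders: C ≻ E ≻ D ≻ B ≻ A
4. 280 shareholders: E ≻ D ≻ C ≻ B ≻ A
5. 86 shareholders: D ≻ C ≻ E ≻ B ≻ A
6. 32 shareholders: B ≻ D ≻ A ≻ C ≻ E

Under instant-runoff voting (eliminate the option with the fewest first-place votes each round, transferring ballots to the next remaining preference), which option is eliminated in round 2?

D

Round 1: A 196, D 86, B 32, C 289, E 475. Eliminate B.
Round 2: A 196, D 118, C 289, E 475. Eliminate D.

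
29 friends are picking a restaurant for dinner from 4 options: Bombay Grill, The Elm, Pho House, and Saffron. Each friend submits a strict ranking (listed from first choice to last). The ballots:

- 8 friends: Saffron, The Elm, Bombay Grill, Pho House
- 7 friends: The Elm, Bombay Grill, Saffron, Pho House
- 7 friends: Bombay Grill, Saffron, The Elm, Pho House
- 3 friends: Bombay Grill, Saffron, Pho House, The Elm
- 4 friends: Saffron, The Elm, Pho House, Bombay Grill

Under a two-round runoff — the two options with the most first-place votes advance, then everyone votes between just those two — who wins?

Bombay Grill

Round 1 first-place votes: Bombay Grill 10, The Elm 7, Pho House 0, Saffron 12.
Saffron and Bombay Grill advance.
Runoff: Saffron is preferred to Bombay Grill by 12 voters; Bombay Grill by 17.
Bombay Grill wins the runoff.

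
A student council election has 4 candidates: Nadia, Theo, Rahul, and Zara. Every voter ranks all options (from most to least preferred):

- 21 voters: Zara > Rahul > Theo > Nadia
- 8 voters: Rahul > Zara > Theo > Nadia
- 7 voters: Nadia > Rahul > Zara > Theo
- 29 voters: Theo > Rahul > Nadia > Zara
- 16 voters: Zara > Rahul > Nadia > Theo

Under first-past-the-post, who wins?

Zara

First-place votes: Nadia 7, Theo 29, Rahul 8, Zara 37.
Zara has the most first-place votes.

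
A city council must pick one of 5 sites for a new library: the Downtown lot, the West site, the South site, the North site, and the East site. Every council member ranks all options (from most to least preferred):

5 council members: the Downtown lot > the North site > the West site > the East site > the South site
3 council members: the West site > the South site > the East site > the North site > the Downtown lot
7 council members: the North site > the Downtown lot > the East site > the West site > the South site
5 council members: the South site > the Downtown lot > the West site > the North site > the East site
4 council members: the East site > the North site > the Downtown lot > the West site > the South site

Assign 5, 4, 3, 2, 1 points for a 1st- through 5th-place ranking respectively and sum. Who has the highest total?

the Downtown lot

the Downtown lot: 5·5 + 3·1 + 7·4 + 5·4 + 4·3 = 88
the West site: 5·3 + 3·5 + 7·2 + 5·3 + 4·2 = 67
the South site: 5·1 + 3·4 + 7·1 + 5·5 + 4·1 = 53
the North site: 5·4 + 3·2 + 7·5 + 5·2 + 4·4 = 87
the East site: 5·2 + 3·3 + 7·3 + 5·1 + 4·5 = 65
the Downtown lot has the highest Borda score (88).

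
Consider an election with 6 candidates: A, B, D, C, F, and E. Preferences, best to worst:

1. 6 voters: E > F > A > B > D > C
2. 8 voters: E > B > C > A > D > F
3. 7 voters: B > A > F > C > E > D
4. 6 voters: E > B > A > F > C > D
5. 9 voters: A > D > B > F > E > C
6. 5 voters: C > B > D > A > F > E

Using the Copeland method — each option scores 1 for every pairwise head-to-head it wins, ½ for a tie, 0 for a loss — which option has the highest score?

B

A: beats D, C, F, and E; loses to B → score 4.
B: beats A, D, C, F, and E → score 5.
D: beats F; loses to A, B, C, and E → score 1.
C: beats D; loses to A, B, F, and E → score 1.
F: beats C and E; loses to A, B, and D → score 2.
E: beats D and C; loses to A, B, and F → score 2.
B has the best pairwise record.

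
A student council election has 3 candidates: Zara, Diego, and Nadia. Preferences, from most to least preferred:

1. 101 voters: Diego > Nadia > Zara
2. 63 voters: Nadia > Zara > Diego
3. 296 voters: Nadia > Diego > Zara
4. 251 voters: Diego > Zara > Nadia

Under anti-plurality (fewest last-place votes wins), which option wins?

Diego

Last-place votes: Zara 397, Diego 63, Nadia 251.
Diego is ranked last by the fewest voters, so Diego wins.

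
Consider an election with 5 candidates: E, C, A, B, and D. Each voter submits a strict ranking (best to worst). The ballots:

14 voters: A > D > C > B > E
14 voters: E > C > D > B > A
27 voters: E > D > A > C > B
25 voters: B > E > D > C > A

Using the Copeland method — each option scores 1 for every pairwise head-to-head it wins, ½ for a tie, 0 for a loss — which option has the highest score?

E: beats C, A, B, and D → score 4.
C: beats B; loses to E, A, and D → score 1.
A: beats C and B; loses to E and D → score 2.
B: loses to E, C, A, and D → score 0.
D: beats C, A, and B; loses to E → score 3.
E has the best pairwise record.

E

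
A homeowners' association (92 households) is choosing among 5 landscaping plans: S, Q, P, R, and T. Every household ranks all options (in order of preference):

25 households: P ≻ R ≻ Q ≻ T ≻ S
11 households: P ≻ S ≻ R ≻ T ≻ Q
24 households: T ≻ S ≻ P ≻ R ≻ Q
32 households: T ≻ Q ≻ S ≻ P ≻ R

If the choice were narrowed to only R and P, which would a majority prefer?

Voters preferring R to P: 0; preferring P to R: 92.
P wins the head-to-head.

P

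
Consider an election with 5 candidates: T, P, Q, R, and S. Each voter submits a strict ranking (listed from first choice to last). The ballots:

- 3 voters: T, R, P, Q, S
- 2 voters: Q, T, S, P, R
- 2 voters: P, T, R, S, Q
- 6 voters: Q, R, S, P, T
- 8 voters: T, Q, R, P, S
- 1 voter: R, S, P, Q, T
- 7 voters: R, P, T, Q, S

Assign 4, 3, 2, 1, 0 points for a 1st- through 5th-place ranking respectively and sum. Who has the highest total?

T: 3·4 + 2·3 + 2·3 + 6·0 + 8·4 + 1·0 + 7·2 = 70
P: 3·2 + 2·1 + 2·4 + 6·1 + 8·1 + 1·2 + 7·3 = 53
Q: 3·1 + 2·4 + 2·0 + 6·4 + 8·3 + 1·1 + 7·1 = 67
R: 3·3 + 2·0 + 2·2 + 6·3 + 8·2 + 1·4 + 7·4 = 79
S: 3·0 + 2·2 + 2·1 + 6·2 + 8·0 + 1·3 + 7·0 = 21
R has the highest Borda score (79).

R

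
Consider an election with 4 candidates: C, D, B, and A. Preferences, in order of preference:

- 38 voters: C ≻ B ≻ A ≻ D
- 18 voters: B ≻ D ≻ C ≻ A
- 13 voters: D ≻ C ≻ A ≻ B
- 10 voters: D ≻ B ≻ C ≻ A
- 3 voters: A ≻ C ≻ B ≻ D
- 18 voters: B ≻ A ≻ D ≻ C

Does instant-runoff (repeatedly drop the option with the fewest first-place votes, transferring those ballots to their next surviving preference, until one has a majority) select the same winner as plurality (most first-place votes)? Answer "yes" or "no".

yes

Instant-runoff — R1 C 38, D 23, B 36, A 3 (A out); R2 C 41, D 23, B 36 (D out); R3 C 54, B 46 (C winner). Winner: C.
Plurality — first-place votes: C 38, D 23, B 36, A 3. Winner: C.
The two methods agree.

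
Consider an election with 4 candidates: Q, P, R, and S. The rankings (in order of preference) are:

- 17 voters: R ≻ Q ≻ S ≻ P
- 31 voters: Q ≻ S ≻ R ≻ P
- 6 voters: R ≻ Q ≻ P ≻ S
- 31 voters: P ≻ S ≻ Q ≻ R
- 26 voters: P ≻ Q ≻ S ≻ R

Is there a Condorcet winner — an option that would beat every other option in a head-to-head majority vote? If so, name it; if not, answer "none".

P

P vs Q: 57–54 for P.
P vs R: 57–54 for P.
P vs S: 63–48 for P.
P beats every other option head-to-head.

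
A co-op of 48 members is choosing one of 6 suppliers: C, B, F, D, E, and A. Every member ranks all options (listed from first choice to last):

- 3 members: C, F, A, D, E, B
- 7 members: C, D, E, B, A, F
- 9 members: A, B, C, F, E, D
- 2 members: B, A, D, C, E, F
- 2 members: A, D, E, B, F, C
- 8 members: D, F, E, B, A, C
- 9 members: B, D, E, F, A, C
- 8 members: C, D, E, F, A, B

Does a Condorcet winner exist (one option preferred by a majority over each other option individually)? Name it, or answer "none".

Checking pairwise contests:
B beats C 30–18.
D beats B 28–20.
C beats F 29–19.
C beats D 27–21.
C beats E 29–19.
B beats A 26–22.
Every option loses at least one head-to-head, so there is no Condorcet winner.

none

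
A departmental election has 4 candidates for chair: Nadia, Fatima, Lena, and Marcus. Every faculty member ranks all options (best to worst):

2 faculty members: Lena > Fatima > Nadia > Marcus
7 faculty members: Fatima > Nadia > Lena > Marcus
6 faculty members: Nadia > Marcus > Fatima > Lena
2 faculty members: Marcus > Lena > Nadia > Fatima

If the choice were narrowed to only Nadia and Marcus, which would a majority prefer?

Nadia

Voters preferring Nadia to Marcus: 15; preferring Marcus to Nadia: 2.
Nadia wins the head-to-head.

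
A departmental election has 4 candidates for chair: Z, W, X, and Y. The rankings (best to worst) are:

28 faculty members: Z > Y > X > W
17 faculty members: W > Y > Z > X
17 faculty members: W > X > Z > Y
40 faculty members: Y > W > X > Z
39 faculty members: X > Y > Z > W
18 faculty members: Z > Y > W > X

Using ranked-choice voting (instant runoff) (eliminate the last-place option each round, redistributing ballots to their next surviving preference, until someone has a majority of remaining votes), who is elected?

Y

Round 1: Z 46, W 34, X 39, Y 40. Eliminate W.
Round 2: Z 46, X 56, Y 57. Eliminate Z.
Round 3: X 56, Y 103. Y has a majority.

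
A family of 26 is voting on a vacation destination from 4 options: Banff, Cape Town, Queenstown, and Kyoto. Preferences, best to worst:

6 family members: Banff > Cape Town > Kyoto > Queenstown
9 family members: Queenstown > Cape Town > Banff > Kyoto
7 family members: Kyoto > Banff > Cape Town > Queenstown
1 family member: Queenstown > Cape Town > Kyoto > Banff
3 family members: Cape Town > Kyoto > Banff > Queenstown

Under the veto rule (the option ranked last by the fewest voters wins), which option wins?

Last-place votes: Banff 1, Cape Town 0, Queenstown 16, Kyoto 9.
Cape Town is ranked last by the fewest voters, so Cape Town wins.

Cape Town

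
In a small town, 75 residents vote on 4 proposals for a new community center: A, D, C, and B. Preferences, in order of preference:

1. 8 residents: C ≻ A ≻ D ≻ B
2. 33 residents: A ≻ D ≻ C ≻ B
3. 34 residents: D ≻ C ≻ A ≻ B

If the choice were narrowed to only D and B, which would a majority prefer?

Voters preferring D to B: 75; preferring B to D: 0.
D wins the head-to-head.

D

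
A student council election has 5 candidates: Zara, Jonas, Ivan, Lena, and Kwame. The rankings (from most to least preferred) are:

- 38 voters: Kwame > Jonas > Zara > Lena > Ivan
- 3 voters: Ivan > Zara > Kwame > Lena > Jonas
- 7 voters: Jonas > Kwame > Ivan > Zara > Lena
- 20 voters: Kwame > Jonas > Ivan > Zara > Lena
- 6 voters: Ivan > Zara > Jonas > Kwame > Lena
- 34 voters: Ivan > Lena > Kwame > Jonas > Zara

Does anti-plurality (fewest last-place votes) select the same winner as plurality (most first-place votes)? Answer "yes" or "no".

Anti-plurality — last-place votes: Zara 34, Jonas 3, Ivan 38, Lena 33, Kwame 0. Winner: Kwame.
Plurality — first-place votes: Zara 0, Jonas 7, Ivan 43, Lena 0, Kwame 58. Winner: Kwame.
The two methods agree.

yes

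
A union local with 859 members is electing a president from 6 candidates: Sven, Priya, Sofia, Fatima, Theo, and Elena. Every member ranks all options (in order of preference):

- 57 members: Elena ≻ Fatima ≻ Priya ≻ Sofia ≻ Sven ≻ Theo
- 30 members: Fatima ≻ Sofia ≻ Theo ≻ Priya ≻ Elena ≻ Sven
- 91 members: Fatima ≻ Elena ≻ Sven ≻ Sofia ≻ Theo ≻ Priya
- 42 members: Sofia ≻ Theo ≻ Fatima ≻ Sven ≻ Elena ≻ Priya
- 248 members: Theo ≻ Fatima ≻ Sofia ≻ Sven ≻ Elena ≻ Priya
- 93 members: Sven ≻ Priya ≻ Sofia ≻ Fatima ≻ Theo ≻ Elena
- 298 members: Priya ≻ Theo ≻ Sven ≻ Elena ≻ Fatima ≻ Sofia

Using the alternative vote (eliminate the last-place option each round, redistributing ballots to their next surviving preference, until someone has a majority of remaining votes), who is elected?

Priya

Round 1: Sven 93, Priya 298, Sofia 42, Fatima 121, Theo 248, Elena 57. Eliminate Sofia.
Round 2: Sven 93, Priya 298, Fatima 121, Theo 290, Elena 57. Eliminate Elena.
Round 3: Sven 93, Priya 298, Fatima 178, Theo 290. Eliminate Sven.
Round 4: Priya 391, Fatima 178, Theo 290. Eliminate Fatima.
Round 5: Priya 448, Theo 411. Priya has a majority.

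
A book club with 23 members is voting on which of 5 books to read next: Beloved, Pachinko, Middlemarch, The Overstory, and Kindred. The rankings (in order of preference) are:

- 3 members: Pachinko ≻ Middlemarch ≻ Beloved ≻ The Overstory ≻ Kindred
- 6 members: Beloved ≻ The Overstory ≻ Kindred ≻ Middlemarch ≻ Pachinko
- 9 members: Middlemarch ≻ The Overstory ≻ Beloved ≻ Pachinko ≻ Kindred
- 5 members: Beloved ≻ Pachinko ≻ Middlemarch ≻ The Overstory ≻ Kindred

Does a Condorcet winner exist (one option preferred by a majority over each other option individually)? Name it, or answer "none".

Middlemarch vs Beloved: 12–11 for Middlemarch.
Middlemarch vs Pachinko: 15–8 for Middlemarch.
Middlemarch vs The Overstory: 17–6 for Middlemarch.
Middlemarch vs Kindred: 17–6 for Middlemarch.
Middlemarch beats every other option head-to-head.

Middlemarch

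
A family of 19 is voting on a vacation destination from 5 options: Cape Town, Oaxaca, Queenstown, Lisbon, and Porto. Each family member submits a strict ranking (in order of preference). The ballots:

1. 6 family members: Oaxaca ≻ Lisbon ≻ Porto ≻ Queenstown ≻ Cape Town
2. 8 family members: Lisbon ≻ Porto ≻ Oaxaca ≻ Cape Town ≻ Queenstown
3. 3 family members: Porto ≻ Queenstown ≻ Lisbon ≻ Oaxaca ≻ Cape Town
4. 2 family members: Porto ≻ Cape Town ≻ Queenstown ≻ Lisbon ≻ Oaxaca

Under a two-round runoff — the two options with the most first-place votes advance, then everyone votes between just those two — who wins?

Lisbon

Round 1 first-place votes: Cape Town 0, Oaxaca 6, Queenstown 0, Lisbon 8, Porto 5.
Lisbon and Oaxaca advance.
Runoff: Lisbon is preferred to Oaxaca by 13 voters; Oaxaca by 6.
Lisbon wins the runoff.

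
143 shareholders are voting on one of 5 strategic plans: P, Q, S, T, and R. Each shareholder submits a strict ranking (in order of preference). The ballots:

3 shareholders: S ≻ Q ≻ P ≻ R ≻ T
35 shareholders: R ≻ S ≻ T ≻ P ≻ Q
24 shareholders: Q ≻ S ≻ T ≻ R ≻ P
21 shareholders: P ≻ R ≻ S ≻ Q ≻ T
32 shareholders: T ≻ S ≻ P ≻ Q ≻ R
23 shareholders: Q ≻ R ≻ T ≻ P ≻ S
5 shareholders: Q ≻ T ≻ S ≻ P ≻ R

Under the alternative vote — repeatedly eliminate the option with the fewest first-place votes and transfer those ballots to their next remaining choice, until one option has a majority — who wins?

Round 1: P 21, Q 52, S 3, T 32, R 35. Eliminate S.
Round 2: P 21, Q 55, T 32, R 35. Eliminate P.
Round 3: Q 55, T 32, R 56. Eliminate T.
Round 4: Q 87, R 56. Q has a majority.

Q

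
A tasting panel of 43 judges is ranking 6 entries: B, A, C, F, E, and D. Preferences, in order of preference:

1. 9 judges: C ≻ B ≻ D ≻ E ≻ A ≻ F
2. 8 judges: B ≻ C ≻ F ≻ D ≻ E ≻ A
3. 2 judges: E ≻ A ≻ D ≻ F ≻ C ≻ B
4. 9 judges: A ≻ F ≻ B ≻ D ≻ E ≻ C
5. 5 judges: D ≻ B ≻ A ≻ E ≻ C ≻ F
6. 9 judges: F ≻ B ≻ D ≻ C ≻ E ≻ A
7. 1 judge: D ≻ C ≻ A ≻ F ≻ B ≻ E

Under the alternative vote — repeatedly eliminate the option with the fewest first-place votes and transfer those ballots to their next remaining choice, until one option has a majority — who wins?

B

Round 1: B 8, A 9, C 9, F 9, E 2, D 6. Eliminate E.
Round 2: B 8, A 11, C 9, F 9, D 6. Eliminate D.
Round 3: B 13, A 11, C 10, F 9. Eliminate F.
Round 4: B 22, A 11, C 10. B has a majority.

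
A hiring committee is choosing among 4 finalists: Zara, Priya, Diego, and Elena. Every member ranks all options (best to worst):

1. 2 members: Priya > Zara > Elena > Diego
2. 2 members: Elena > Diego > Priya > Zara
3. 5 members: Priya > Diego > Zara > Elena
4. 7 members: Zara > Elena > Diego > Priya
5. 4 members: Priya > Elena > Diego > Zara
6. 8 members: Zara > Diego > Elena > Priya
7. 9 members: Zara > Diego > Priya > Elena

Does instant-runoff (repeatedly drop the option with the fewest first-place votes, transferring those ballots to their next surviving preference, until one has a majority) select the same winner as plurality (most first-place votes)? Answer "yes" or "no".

yes

Instant-runoff — R1 Zara 24, Priya 11, Diego 0, Elena 2 (Zara winner). Winner: Zara.
Plurality — first-place votes: Zara 24, Priya 11, Diego 0, Elena 2. Winner: Zara.
The two methods agree.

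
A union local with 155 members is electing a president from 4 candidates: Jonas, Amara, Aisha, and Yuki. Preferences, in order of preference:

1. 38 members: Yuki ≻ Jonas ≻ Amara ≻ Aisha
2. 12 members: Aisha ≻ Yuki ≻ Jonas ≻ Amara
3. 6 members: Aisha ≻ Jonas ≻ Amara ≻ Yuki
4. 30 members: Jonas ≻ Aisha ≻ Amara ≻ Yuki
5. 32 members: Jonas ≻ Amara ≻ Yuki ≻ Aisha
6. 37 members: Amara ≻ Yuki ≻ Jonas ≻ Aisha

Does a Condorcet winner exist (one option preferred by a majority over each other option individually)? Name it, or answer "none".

none

Checking pairwise contests:
Yuki beats Jonas 87–68.
Jonas beats Amara 118–37.
Jonas beats Aisha 137–18.
Amara beats Yuki 105–50.
Every option loses at least one head-to-head, so there is no Condorcet winner.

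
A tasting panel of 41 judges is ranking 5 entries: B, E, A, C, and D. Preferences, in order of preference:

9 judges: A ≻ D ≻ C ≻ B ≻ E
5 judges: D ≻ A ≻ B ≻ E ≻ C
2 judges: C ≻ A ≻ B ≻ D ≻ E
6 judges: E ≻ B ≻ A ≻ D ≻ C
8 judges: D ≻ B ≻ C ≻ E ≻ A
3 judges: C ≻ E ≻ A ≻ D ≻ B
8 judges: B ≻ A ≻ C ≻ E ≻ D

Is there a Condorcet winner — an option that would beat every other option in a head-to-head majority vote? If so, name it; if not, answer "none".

Checking pairwise contests:
D beats B 25–16.
B beats E 32–9.
B beats A 22–19.
B beats C 27–14.
A beats D 28–13.
Every option loses at least one head-to-head, so there is no Condorcet winner.

none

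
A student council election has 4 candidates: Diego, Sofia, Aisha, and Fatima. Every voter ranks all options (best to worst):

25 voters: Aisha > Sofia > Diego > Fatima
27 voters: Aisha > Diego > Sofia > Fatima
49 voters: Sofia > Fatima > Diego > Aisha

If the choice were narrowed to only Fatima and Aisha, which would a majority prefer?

Voters preferring Fatima to Aisha: 49; preferring Aisha to Fatima: 52.
Aisha wins the head-to-head.

Aisha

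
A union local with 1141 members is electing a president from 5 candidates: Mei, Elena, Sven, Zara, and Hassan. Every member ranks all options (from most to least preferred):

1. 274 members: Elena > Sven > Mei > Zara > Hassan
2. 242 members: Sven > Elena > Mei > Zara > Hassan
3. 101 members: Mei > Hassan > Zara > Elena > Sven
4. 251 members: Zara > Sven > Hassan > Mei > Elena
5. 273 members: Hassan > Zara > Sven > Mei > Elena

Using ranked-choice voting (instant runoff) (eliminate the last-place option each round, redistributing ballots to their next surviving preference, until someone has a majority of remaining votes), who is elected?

Round 1: Mei 101, Elena 274, Sven 242, Zara 251, Hassan 273. Eliminate Mei.
Round 2: Elena 274, Sven 242, Zara 251, Hassan 374. Eliminate Sven.
Round 3: Elena 516, Zara 251, Hassan 374. Eliminate Zara.
Round 4: Elena 516, Hassan 625. Hassan has a majority.

Hassan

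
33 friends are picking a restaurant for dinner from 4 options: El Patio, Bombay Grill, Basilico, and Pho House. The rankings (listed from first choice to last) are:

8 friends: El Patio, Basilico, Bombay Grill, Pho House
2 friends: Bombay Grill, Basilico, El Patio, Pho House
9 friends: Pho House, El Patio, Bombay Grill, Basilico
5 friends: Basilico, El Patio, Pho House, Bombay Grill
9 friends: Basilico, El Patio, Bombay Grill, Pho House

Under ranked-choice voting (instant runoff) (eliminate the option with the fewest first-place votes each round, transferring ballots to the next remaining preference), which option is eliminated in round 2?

Round 1: El Patio 8, Bombay Grill 2, Basilico 14, Pho House 9. Eliminate Bombay Grill.
Round 2: El Patio 8, Basilico 16, Pho House 9. Eliminate El Patio.

El Patio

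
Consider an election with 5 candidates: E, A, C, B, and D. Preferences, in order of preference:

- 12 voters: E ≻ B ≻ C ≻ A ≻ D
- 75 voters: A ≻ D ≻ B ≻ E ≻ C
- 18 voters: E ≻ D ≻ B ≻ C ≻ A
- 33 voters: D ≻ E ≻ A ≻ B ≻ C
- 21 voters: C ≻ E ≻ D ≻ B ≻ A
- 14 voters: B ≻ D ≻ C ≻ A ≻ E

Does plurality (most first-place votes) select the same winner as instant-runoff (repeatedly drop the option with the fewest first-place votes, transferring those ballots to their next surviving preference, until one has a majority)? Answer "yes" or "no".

Plurality — first-place votes: E 30, A 75, C 21, B 14, D 33. Winner: A.
Instant-runoff — R1 E 30, A 75, C 21, B 14, D 33 (B out); R2 E 30, A 75, C 21, D 47 (C out); R3 E 51, A 75, D 47 (D out); R4 E 84, A 89 (A winner). Winner: A.
The two methods agree.

yes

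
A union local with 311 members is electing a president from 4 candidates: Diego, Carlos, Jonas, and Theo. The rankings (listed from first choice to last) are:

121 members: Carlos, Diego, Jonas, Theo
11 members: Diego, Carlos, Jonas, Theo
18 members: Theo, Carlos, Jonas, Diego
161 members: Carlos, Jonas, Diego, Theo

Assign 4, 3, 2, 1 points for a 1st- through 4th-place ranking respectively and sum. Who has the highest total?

Carlos

Diego: 121·3 + 11·4 + 18·1 + 161·2 = 747
Carlos: 121·4 + 11·3 + 18·3 + 161·4 = 1215
Jonas: 121·2 + 11·2 + 18·2 + 161·3 = 783
Theo: 121·1 + 11·1 + 18·4 + 161·1 = 365
Carlos has the highest Borda score (1215).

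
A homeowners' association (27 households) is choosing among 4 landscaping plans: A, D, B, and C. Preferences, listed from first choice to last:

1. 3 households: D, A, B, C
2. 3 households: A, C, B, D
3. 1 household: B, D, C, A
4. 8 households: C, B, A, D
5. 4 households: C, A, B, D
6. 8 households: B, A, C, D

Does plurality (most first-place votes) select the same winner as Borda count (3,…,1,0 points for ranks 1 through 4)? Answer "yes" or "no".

Plurality — first-place votes: A 3, D 3, B 9, C 12. Winner: C.
Borda — scores: A 47, D 11, B 53, C 51. Winner: B.
The two methods disagree.

no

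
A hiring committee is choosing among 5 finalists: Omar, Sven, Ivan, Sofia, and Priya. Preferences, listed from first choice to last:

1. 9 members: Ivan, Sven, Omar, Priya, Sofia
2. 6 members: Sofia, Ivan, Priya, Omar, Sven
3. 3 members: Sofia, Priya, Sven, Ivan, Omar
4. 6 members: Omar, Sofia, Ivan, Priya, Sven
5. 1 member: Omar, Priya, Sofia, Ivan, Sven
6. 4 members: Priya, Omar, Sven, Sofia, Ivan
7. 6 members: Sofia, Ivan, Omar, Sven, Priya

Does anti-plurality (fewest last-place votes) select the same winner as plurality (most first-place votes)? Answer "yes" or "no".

no

Anti-plurality — last-place votes: Omar 3, Sven 13, Ivan 4, Sofia 9, Priya 6. Winner: Omar.
Plurality — first-place votes: Omar 7, Sven 0, Ivan 9, Sofia 15, Priya 4. Winner: Sofia.
The two methods disagree.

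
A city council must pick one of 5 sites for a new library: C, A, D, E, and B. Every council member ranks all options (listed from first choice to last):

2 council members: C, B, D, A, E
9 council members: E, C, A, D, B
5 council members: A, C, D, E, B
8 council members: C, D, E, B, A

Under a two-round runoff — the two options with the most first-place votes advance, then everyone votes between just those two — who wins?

Round 1 first-place votes: C 10, A 5, D 0, E 9, B 0.
C and E advance.
Runoff: C is preferred to E by 15 voters; E by 9.
C wins the runoff.

C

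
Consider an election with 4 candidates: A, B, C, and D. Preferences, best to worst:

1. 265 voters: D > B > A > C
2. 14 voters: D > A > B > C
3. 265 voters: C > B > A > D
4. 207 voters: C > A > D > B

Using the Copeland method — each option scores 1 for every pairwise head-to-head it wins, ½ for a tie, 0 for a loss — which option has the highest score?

C

A: beats D; loses to B and C → score 1.
B: beats A; loses to C and D → score 1.
C: beats A, B, and D → score 3.
D: beats B; loses to A and C → score 1.
C has the best pairwise record.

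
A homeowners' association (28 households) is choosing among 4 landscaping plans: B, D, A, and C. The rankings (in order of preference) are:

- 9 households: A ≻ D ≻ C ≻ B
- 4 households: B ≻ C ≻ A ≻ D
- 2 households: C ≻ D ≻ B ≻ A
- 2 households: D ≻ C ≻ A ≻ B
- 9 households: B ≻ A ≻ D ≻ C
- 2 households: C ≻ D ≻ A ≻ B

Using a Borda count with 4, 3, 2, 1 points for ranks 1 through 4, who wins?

A

B: 9·1 + 4·4 + 2·2 + 2·1 + 9·4 + 2·1 = 69
D: 9·3 + 4·1 + 2·3 + 2·4 + 9·2 + 2·3 = 69
A: 9·4 + 4·2 + 2·1 + 2·2 + 9·3 + 2·2 = 81
C: 9·2 + 4·3 + 2·4 + 2·3 + 9·1 + 2·4 = 61
A has the highest Borda score (81).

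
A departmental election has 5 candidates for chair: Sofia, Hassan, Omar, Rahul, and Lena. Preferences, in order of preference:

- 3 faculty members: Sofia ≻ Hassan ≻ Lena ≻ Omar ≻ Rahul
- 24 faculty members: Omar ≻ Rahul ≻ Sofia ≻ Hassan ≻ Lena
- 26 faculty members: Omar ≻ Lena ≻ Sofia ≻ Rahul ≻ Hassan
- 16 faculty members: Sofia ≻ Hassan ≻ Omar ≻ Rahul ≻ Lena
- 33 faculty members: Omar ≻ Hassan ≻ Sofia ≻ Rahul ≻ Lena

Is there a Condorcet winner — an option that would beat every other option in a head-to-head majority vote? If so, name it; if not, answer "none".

Omar vs Sofia: 83–19 for Omar.
Omar vs Hassan: 83–19 for Omar.
Omar vs Rahul: 102–0 for Omar.
Omar vs Lena: 99–3 for Omar.
Omar beats every other option head-to-head.

Omar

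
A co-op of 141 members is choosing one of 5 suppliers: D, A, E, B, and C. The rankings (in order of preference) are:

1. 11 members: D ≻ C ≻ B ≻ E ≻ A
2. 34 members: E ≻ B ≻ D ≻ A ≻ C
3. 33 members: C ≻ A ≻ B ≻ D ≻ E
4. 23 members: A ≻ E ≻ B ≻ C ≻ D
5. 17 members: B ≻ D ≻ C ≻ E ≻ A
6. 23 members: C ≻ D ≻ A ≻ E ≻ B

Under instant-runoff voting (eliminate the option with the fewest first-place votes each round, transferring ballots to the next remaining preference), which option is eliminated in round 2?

B

Round 1: D 11, A 23, E 34, B 17, C 56. Eliminate D.
Round 2: A 23, E 34, B 17, C 67. Eliminate B.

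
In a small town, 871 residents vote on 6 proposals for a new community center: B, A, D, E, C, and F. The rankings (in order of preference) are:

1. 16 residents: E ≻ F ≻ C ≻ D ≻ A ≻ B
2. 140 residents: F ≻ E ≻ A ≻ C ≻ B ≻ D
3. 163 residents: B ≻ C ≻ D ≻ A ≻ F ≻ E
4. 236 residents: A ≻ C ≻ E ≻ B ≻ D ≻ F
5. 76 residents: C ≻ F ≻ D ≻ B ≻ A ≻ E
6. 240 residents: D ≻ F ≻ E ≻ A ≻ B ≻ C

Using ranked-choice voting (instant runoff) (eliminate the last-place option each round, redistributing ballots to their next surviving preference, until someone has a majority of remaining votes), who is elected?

D

Round 1: B 163, A 236, D 240, E 16, C 76, F 140. Eliminate E.
Round 2: B 163, A 236, D 240, C 76, F 156. Eliminate C.
Round 3: B 163, A 236, D 240, F 232. Eliminate B.
Round 4: A 236, D 403, F 232. Eliminate F.
Round 5: A 376, D 495. D has a majority.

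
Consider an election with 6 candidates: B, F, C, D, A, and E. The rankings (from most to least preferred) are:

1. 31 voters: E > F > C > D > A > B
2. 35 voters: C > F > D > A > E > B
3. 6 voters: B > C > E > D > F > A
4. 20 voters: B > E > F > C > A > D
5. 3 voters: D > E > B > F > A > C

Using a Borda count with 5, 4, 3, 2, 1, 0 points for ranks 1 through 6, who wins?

B: 31·0 + 35·0 + 6·5 + 20·5 + 3·3 = 139
F: 31·4 + 35·4 + 6·1 + 20·3 + 3·2 = 336
C: 31·3 + 35·5 + 6·4 + 20·2 + 3·0 = 332
D: 31·2 + 35·3 + 6·2 + 20·0 + 3·5 = 194
A: 31·1 + 35·2 + 6·0 + 20·1 + 3·1 = 124
E: 31·5 + 35·1 + 6·3 + 20·4 + 3·4 = 300
F has the highest Borda score (336).

F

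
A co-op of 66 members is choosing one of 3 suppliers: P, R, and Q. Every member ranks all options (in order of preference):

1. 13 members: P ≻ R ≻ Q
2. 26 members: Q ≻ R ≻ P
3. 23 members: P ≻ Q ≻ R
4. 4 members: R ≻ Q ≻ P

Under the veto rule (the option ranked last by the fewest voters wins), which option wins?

Last-place votes: P 30, R 23, Q 13.
Q is ranked last by the fewest voters, so Q wins.

Q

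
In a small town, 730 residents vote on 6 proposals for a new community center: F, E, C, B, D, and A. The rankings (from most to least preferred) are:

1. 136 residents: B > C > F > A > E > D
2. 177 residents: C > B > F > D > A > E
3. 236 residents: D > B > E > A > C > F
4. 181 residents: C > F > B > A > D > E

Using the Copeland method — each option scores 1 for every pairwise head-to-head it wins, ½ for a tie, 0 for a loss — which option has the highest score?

B

F: beats E, D, and A; loses to C and B → score 3.
E: loses to F, C, B, D, and A → score 0.
C: beats F, E, D, and A; loses to B → score 4.
B: beats F, E, C, D, and A → score 5.
D: beats E and A; loses to F, C, and B → score 2.
A: beats E; loses to F, C, B, and D → score 1.
B has the best pairwise record.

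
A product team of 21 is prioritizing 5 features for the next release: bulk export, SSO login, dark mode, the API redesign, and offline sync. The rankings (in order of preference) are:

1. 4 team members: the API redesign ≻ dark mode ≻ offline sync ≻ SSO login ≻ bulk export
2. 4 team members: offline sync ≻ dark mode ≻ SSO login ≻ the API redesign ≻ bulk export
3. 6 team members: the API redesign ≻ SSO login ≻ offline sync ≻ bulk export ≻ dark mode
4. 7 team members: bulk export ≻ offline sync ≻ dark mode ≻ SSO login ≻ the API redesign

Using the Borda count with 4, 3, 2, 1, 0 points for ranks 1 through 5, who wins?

offline sync

bulk export: 4·0 + 4·0 + 6·1 + 7·4 = 34
SSO login: 4·1 + 4·2 + 6·3 + 7·1 = 37
dark mode: 4·3 + 4·3 + 6·0 + 7·2 = 38
the API redesign: 4·4 + 4·1 + 6·4 + 7·0 = 44
offline sync: 4·2 + 4·4 + 6·2 + 7·3 = 57
offline sync has the highest Borda score (57).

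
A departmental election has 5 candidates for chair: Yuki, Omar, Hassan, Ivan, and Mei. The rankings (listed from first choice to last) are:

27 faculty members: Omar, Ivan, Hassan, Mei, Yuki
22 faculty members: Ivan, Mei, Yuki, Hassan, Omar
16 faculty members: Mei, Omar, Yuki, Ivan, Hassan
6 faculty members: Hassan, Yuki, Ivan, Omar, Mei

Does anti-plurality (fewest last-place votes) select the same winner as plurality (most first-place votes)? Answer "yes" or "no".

no

Anti-plurality — last-place votes: Yuki 27, Omar 22, Hassan 16, Ivan 0, Mei 6. Winner: Ivan.
Plurality — first-place votes: Yuki 0, Omar 27, Hassan 6, Ivan 22, Mei 16. Winner: Omar.
The two methods disagree.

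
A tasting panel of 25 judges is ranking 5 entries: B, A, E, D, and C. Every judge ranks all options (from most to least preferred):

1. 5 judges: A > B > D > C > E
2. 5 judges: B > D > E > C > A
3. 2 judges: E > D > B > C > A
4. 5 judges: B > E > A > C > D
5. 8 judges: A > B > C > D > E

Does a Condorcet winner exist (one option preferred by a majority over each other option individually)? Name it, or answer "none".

A

A vs B: 13–12 for A.
A vs E: 13–12 for A.
A vs D: 18–7 for A.
A vs C: 18–7 for A.
A beats every other option head-to-head.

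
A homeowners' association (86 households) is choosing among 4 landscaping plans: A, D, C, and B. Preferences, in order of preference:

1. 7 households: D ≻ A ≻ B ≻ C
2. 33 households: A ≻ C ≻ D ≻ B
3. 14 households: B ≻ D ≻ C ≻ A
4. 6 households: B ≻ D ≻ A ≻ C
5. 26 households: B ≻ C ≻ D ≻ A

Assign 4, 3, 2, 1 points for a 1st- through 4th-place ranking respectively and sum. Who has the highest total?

B

A: 7·3 + 33·4 + 14·1 + 6·2 + 26·1 = 205
D: 7·4 + 33·2 + 14·3 + 6·3 + 26·2 = 206
C: 7·1 + 33·3 + 14·2 + 6·1 + 26·3 = 218
B: 7·2 + 33·1 + 14·4 + 6·4 + 26·4 = 231
B has the highest Borda score (231).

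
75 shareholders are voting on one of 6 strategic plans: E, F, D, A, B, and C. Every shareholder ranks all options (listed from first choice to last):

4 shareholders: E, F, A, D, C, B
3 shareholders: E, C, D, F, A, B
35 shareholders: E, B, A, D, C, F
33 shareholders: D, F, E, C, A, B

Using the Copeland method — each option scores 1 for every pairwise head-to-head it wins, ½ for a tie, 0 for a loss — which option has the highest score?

E

E: beats F, D, A, B, and C → score 5.
F: beats A and B; loses to E, D, and C → score 2.
D: beats F, B, and C; loses to E and A → score 3.
A: beats D, B, and C; loses to E and F → score 3.
B: loses to E, F, D, A, and C → score 0.
C: beats F and B; loses to E, D, and A → score 2.
E has the best pairwise record.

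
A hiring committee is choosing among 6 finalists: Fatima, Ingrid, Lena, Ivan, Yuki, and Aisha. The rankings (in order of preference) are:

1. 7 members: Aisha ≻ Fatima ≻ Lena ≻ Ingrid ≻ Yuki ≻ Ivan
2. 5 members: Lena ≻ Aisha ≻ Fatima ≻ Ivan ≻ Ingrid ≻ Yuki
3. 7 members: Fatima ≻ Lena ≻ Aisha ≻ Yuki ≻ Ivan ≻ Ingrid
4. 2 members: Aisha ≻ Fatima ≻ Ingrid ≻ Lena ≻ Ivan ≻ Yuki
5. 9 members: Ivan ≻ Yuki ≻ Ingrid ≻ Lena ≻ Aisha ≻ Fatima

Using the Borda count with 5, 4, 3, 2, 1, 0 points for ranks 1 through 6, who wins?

Lena

Fatima: 7·4 + 5·3 + 7·5 + 2·4 + 9·0 = 86
Ingrid: 7·2 + 5·1 + 7·0 + 2·3 + 9·3 = 52
Lena: 7·3 + 5·5 + 7·4 + 2·2 + 9·2 = 96
Ivan: 7·0 + 5·2 + 7·1 + 2·1 + 9·5 = 64
Yuki: 7·1 + 5·0 + 7·2 + 2·0 + 9·4 = 57
Aisha: 7·5 + 5·4 + 7·3 + 2·5 + 9·1 = 95
Lena has the highest Borda score (96).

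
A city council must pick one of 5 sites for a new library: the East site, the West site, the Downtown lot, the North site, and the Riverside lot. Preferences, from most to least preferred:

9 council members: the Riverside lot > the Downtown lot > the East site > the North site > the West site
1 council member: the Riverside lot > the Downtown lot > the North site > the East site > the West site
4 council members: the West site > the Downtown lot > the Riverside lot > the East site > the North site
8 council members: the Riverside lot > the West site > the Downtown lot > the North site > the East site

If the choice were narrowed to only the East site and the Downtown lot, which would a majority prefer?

the Downtown lot

Voters preferring the East site to the Downtown lot: 0; preferring the Downtown lot to the East site: 22.
the Downtown lot wins the head-to-head.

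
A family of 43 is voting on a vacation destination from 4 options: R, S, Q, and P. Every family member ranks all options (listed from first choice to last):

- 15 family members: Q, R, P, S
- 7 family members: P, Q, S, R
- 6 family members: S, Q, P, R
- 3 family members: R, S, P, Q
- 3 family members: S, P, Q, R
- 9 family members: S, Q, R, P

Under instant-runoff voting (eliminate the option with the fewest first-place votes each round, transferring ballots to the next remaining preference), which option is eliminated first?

Round 1: R 3, S 18, Q 15, P 7. Eliminate R.

R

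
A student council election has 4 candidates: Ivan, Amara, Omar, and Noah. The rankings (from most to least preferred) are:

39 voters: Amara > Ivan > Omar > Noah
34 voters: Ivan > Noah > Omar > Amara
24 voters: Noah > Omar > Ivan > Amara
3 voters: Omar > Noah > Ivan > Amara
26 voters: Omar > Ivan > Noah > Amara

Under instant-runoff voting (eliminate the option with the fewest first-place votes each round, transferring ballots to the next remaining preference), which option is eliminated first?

Noah

Round 1: Ivan 34, Amara 39, Omar 29, Noah 24. Eliminate Noah.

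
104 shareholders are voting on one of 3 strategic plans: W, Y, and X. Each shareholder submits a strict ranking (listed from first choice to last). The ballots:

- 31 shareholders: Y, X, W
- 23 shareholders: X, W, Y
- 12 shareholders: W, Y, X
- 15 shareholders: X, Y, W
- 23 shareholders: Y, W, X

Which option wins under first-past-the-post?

Y

First-place votes: W 12, Y 54, X 38.
Y has the most first-place votes.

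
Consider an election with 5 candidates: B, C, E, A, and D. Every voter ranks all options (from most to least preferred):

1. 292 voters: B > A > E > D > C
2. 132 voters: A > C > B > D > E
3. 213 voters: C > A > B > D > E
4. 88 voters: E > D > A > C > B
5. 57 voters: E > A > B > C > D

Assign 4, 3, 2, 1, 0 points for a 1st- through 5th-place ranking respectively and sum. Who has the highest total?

B: 292·4 + 132·2 + 213·2 + 88·0 + 57·2 = 1972
C: 292·0 + 132·3 + 213·4 + 88·1 + 57·1 = 1393
E: 292·2 + 132·0 + 213·0 + 88·4 + 57·4 = 1164
A: 292·3 + 132·4 + 213·3 + 88·2 + 57·3 = 2390
D: 292·1 + 132·1 + 213·1 + 88·3 + 57·0 = 901
A has the highest Borda score (2390).

A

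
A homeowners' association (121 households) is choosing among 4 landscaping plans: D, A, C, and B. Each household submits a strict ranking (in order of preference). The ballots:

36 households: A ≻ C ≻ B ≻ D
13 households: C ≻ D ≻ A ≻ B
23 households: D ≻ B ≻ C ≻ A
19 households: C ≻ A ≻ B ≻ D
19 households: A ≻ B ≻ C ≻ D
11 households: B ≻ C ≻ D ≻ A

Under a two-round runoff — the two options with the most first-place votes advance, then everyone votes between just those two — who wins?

C

Round 1 first-place votes: D 23, A 55, C 32, B 11.
A and C advance.
Runoff: A is preferred to C by 55 voters; C by 66.
C wins the runoff.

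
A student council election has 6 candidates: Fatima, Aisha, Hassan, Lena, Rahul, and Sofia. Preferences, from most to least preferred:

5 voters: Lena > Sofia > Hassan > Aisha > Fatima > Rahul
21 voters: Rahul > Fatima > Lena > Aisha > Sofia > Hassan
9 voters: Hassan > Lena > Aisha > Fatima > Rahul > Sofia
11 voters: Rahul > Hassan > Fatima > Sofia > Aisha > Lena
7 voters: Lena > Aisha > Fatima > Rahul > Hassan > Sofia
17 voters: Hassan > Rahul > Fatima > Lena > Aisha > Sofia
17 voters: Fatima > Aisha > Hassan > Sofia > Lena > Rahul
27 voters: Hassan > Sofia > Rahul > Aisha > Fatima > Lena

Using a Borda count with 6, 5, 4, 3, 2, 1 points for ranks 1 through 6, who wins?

Hassan

Fatima: 5·2 + 21·5 + 9·3 + 11·4 + 7·4 + 17·4 + 17·6 + 27·2 = 438
Aisha: 5·3 + 21·3 + 9·4 + 11·2 + 7·5 + 17·2 + 17·5 + 27·3 = 371
Hassan: 5·4 + 21·1 + 9·6 + 11·5 + 7·2 + 17·6 + 17·4 + 27·6 = 496
Lena: 5·6 + 21·4 + 9·5 + 11·1 + 7·6 + 17·3 + 17·2 + 27·1 = 324
Rahul: 5·1 + 21·6 + 9·2 + 11·6 + 7·3 + 17·5 + 17·1 + 27·4 = 446
Sofia: 5·5 + 21·2 + 9·1 + 11·3 + 7·1 + 17·1 + 17·3 + 27·5 = 319
Hassan has the highest Borda score (496).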